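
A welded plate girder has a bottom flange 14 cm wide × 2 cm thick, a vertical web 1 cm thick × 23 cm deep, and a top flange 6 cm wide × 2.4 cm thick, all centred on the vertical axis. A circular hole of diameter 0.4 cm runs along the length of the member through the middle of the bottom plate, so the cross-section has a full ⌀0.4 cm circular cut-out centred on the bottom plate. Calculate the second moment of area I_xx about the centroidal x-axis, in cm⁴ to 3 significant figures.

I_xx ≈ 7290 cm⁴

Split into non-overlapping primitives; take the origin at the lower-left of the bounding box.
Bottom plate: 14 × 2, A = 28 cm², y = 1 cm, Ī = 9.3333 cm⁴.
Web plate: 1 × 23, A = 23 cm², y = 13.5 cm, Ī = 1013.9 cm⁴.
Top plate: 6 × 2.4, A = 14.4 cm², y = 26.2 cm, Ī = 6.912 cm⁴.
Hole (subtracted): ⌀0.4, A = 0.12566 cm², y = 1 cm, Ī = 0.0012566 cm⁴.
Centroid: ȳ = ΣA·y / ΣA = 10.964 cm.
Transfer each piece to the centroidal x-axis using Ī + A·d² with d = y − 10.964:
  bottom plate: d = -9.9638 cm → contributes +2789.1 cm⁴
  web plate: d = 2.5362 cm → contributes +1161.9 cm⁴
  top plate: d = 15.236 cm → contributes +3349.8 cm⁴
  hole: d = -9.9638 cm → contributes −12.477 cm⁴
Total I = 7288.2 cm⁴.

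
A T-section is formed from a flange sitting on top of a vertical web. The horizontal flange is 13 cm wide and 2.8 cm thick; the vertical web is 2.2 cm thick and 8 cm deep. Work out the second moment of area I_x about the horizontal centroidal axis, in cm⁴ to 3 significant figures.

Split into non-overlapping primitives; take the origin at the lower-left of the bounding box.
Flange: 13 × 2.8, A = 36.4 cm², y = 9.4 cm, Ī = 23.781 cm⁴.
Web: 2.2 × 8, A = 17.6 cm², y = 4 cm, Ī = 93.867 cm⁴.
Centroid: ȳ = ΣA·y / ΣA = 7.64 cm.
Transfer each piece to the horizontal centroidal axis using Ī + A·d² with d = y − 7.64:
  flange: d = 1.76 cm → contributes +136.53 cm⁴
  web: d = -3.64 cm → contributes +327.06 cm⁴
Total I = 463.59 cm⁴.

I_x ≈ 464 cm⁴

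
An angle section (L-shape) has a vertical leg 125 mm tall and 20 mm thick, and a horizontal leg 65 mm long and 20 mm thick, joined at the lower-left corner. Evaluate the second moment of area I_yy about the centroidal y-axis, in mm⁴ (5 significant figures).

I_yy ≈ 9.3420 × 10⁵ mm⁴

Break the section into simple shapes (no overlaps), measuring from the bottom-left corner of the bounding box.
Vertical leg: 20 × 125, A = 2 500 mm², x = 10 mm, Ī = 83333.33 mm⁴.
Horizontal leg (remainder): 45 × 20, A = 900 mm², x = 42.5 mm, Ī = 151 875 mm⁴.
Centroid: x̄ = ΣA·x / ΣA = 18.60294 mm.
Transfer each piece to the centroidal y-axis using Ī + A·d² with d = x − 18.60294:
  vertical leg: d = -8.602941 mm → contributes +268359.8 mm⁴
  horizontal leg (remainder): d = 23.89706 mm → contributes +665837.5 mm⁴
Total I = 934197.3 mm⁴.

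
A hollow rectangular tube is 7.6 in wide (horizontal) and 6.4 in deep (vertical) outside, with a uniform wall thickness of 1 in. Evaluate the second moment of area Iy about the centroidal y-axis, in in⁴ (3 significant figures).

Break the section into simple shapes (no overlaps), measuring from the bottom-left corner of the bounding box.
Outer rectangle: 7.6 × 6.4, A = 48.64 in², x = 3.8 in, Ī = 234.12 in⁴.
Inner void (subtracted): 5.6 × 4.4, A = 24.64 in², x = 3.8 in, Ī = 64.393 in⁴.
By symmetry the centroid is at mid-width, x̄ = 3.8 in.
All pieces are centred on the centroidal y-axis, so I = ΣĪ (holes subtracted) = 169.73 in⁴.

Iy ≈ 170 in⁴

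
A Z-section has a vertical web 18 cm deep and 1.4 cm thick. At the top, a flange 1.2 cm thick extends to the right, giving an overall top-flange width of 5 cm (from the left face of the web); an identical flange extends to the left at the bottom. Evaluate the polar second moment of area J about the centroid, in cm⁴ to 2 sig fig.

Decompose the section into non-overlapping parts with the origin at the bottom-left of its bounding rectangle.
Web: 1.4 × 18, A = 25.2 cm², y = 9 cm, Ī = 680.4 cm⁴.
Top flange (beyond web): 3.6 × 1.2, A = 4.32 cm², y = 17.4 cm, Ī = 0.5184 cm⁴.
Bottom flange (beyond web): 3.6 × 1.2, A = 4.32 cm², y = 0.6 cm, Ī = 0.5184 cm⁴.
Centroid: ȳ = ΣA·y / ΣA = 9 cm.
Transfer each piece to the centroidal x-axis using Ī + A·d² with d = y − 9:
  web: d = 0 cm → contributes +680.4 cm⁴
  top flange (beyond web): d = 8.4 cm → contributes +305.3 cm⁴
  bottom flange (beyond web): d = -8.4 cm → contributes +305.3 cm⁴
Total I = 1 291 cm⁴.
For the y-axis: x̄ = 4.3 cm.
Repeating about the centroidal y-axis gives I_y = 67.45 cm⁴.
Polar second moment: J = I_x + I_y = 1 359 cm⁴.

J ≈ 1400 cm⁴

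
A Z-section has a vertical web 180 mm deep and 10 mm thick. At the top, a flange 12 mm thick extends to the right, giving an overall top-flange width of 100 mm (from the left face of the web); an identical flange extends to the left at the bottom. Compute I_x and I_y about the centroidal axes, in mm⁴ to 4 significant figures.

I_x ≈ 2.013 × 10⁷ mm⁴, I_y ≈ 6.873 × 10⁶ mm⁴

Treat the section as a set of non-overlapping primitives; coordinates are from the bounding-box lower-left.
Web: 10 × 180, A = 1 800 mm², y = 90 mm, Ī = 4 860 000 mm⁴.
Top flange (beyond web): 90 × 12, A = 1 080 mm², y = 174 mm, Ī = 12 960 mm⁴.
Bottom flange (beyond web): 90 × 12, A = 1 080 mm², y = 6 mm, Ī = 12 960 mm⁴.
Centroid: ȳ = ΣA·y / ΣA = 90 mm.
Transfer each piece to the centroidal x-axis using Ī + A·d² with d = y − 90:
  web: d = 0 mm → contributes +4 860 000 mm⁴
  top flange (beyond web): d = 84 mm → contributes +7 633 440 mm⁴
  bottom flange (beyond web): d = -84 mm → contributes +7 633 440 mm⁴
Total I = 20 126 880 mm⁴.
For the y-axis: x̄ = 95 mm.
Repeating about the centroidal y-axis gives I_y = 6 873 000 mm⁴.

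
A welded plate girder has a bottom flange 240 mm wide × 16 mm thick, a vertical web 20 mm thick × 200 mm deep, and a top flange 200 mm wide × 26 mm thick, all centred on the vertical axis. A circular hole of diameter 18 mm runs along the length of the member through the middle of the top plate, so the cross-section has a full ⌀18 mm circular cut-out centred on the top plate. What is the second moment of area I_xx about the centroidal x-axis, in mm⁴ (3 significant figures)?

I_xx ≈ 1.20 × 10⁸ mm⁴

Split into non-overlapping primitives; take the origin at the lower-left of the bounding box.
Bottom plate: 240 × 16, A = 3 840 mm², y = 8 mm, Ī = 81 920 mm⁴.
Web plate: 20 × 200, A = 4 000 mm², y = 116 mm, Ī = 13 333 333 mm⁴.
Top plate: 200 × 26, A = 5 200 mm², y = 229 mm, Ī = 292 933 mm⁴.
Hole (subtracted): ⌀18, A = 254.47 mm², y = 229 mm, Ī = 5 153 mm⁴.
Centroid: ȳ = ΣA·y / ΣA = 127.27 mm.
Transfer each piece to the centroidal x-axis using Ī + A·d² with d = y − 127.27:
  bottom plate: d = -119.27 mm → contributes +54 709 496 mm⁴
  web plate: d = -11.273 mm → contributes +13 841 611 mm⁴
  top plate: d = 101.73 mm → contributes +54 105 043 mm⁴
  hole: d = 101.73 mm → contributes −2 638 521 mm⁴
Total I = 120 017 629 mm⁴.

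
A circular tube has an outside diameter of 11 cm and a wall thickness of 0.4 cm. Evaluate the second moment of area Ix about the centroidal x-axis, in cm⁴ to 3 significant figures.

Treat the section as a set of non-overlapping primitives; coordinates are from the bounding-box lower-left.
Outer circle: ⌀11, A = 95.033 cm², y = 5.5 cm, Ī = 718.69 cm⁴.
Bore (subtracted): ⌀10.2, A = 81.713 cm², y = 5.5 cm, Ī = 531.34 cm⁴.
By symmetry the centroid is at mid-height, ȳ = 5.5 cm.
All pieces are centred on the centroidal x-axis, so I = ΣĪ (holes subtracted) = 187.35 cm⁴.

Ix ≈ 187 cm⁴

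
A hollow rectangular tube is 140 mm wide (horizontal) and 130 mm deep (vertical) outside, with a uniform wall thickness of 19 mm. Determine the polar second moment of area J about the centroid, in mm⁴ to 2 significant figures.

J ≈ 4.1 × 10⁷ mm⁴

Split into non-overlapping primitives; take the origin at the lower-left of the bounding box.
Outer rectangle: 140 × 130, A = 18 200 mm², y = 65 mm, Ī = 25 631 667 mm⁴.
Inner void (subtracted): 102 × 92, A = 9 384 mm², y = 65 mm, Ī = 6 618 848 mm⁴.
By symmetry the centroid is at mid-height, ȳ = 65 mm.
All pieces are centred on the centroidal x-axis, so I = ΣĪ (holes subtracted) = 19 012 819 mm⁴.
Repeating about the centroidal y-axis gives I_y = 21 590 739 mm⁴.
Polar second moment: J = I_x + I_y = 40 603 557 mm⁴.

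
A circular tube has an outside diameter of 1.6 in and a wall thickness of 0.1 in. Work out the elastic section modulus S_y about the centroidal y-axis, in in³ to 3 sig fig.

Treat the section as a set of non-overlapping primitives; coordinates are from the bounding-box lower-left.
Outer circle: ⌀1.6, A = 2.0106 in², x = 0.8 in, Ī = 0.3217 in⁴.
Bore (subtracted): ⌀1.4, A = 1.5394 in², x = 0.8 in, Ī = 0.18857 in⁴.
By symmetry the centroid is at mid-width, x̄ = 0.8 in.
All pieces are centred on the centroidal y-axis, so I = ΣĪ (holes subtracted) = 0.13312 in⁴.
Extreme fibre distance c = 0.8 in; S = I/c = 0.16641 in³.

S_y ≈ 0.166 in³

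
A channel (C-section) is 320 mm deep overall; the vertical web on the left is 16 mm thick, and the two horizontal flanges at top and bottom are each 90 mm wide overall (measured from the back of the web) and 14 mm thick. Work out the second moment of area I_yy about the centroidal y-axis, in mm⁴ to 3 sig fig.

I_yy ≈ 4.04 × 10⁶ mm⁴

Treat the section as a set of non-overlapping primitives; coordinates are from the bounding-box lower-left.
Web: 16 × 320, A = 5 120 mm², x = 8 mm, Ī = 109 227 mm⁴.
Top flange (beyond web): 74 × 14, A = 1 036 mm², x = 53 mm, Ī = 472 761 mm⁴.
Bottom flange (beyond web): 74 × 14, A = 1 036 mm², x = 53 mm, Ī = 472 761 mm⁴.
Centroid: x̄ = ΣA·x / ΣA = 20.964 mm.
Transfer each piece to the centroidal y-axis using Ī + A·d² with d = x − 20.964:
  web: d = -12.964 mm → contributes +969 775 mm⁴
  top flange (beyond web): d = 32.036 mm → contributes +1 535 987 mm⁴
  bottom flange (beyond web): d = 32.036 mm → contributes +1 535 987 mm⁴
Total I = 4 041 748 mm⁴.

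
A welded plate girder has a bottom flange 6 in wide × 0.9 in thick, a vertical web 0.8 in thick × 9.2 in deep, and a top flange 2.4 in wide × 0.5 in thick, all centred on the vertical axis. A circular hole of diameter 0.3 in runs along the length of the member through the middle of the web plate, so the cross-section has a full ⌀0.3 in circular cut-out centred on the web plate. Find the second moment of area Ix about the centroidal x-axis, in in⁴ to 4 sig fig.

Break the section into simple shapes (no overlaps), measuring from the bottom-left corner of the bounding box.
Bottom plate: 6 × 0.9, A = 5.4 in², y = 0.45 in, Ī = 0.3645 in⁴.
Web plate: 0.8 × 9.2, A = 7.36 in², y = 5.5 in, Ī = 51.9125 in⁴.
Top plate: 2.4 × 0.5, A = 1.2 in², y = 10.35 in, Ī = 0.025 in⁴.
Hole (subtracted): ⌀0.3, A = 0.0706858 in², y = 5.5 in, Ī = 0.000397608 in⁴.
Centroid: ȳ = ΣA·y / ΣA = 3.95565 in.
Transfer each piece to the centroidal x-axis using Ī + A·d² with d = y − 3.95565:
  bottom plate: d = -3.50565 in → contributes +66.7281 in⁴
  web plate: d = 1.54435 in → contributes +69.4663 in⁴
  top plate: d = 6.39435 in → contributes +49.0903 in⁴
  hole: d = 1.54435 in → contributes −0.168985 in⁴
Total I = 185.116 in⁴.

Ix ≈ 185.1 in⁴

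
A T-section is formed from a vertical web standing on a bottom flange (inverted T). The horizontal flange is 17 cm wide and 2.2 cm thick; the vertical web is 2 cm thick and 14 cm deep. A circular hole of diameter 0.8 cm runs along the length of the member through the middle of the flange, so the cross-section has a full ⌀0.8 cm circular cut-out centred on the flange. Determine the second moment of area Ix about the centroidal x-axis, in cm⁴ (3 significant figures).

Ix ≈ 1520 cm⁴

Break the section into simple shapes (no overlaps), measuring from the bottom-left corner of the bounding box.
Flange: 17 × 2.2, A = 37.4 cm², y = 1.1 cm, Ī = 15.085 cm⁴.
Web: 2 × 14, A = 28 cm², y = 9.2 cm, Ī = 457.33 cm⁴.
Hole (subtracted): ⌀0.8, A = 0.50265 cm², y = 1.1 cm, Ī = 0.020106 cm⁴.
Centroid: ȳ = ΣA·y / ΣA = 4.5948 cm.
Transfer each piece to the centroidal x-axis using Ī + A·d² with d = y − 4.5948:
  flange: d = -3.4948 cm → contributes +471.86 cm⁴
  web: d = 4.6052 cm → contributes +1051.2 cm⁴
  hole: d = -3.4948 cm → contributes −6.1592 cm⁴
Total I = 1516.9 cm⁴.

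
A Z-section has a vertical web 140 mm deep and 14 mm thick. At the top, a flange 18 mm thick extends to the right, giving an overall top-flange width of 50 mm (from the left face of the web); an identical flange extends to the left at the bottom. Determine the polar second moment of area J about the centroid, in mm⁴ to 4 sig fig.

J ≈ 9.041 × 10⁶ mm⁴

Treat the section as a set of non-overlapping primitives; coordinates are from the bounding-box lower-left.
Web: 14 × 140, A = 1 960 mm², y = 70 mm, Ī = 3 201 333 mm⁴.
Top flange (beyond web): 36 × 18, A = 648 mm², y = 131 mm, Ī = 17 496 mm⁴.
Bottom flange (beyond web): 36 × 18, A = 648 mm², y = 9 mm, Ī = 17 496 mm⁴.
Centroid: ȳ = ΣA·y / ΣA = 70 mm.
Transfer each piece to the centroidal x-axis using Ī + A·d² with d = y − 70:
  web: d = 0 mm → contributes +3 201 333 mm⁴
  top flange (beyond web): d = 61 mm → contributes +2 428 704 mm⁴
  bottom flange (beyond web): d = -61 mm → contributes +2 428 704 mm⁴
Total I = 8 058 741 mm⁴.
For the y-axis: x̄ = 43 mm.
Repeating about the centroidal y-axis gives I_y = 981 981 mm⁴.
Polar second moment: J = I_x + I_y = 9 040 723 mm⁴.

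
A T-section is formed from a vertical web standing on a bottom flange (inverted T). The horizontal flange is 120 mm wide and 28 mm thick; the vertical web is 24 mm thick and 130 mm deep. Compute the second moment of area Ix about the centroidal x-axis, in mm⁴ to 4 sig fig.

Split into non-overlapping primitives; take the origin at the lower-left of the bounding box.
Flange: 120 × 28, A = 3 360 mm², y = 14 mm, Ī = 219 520 mm⁴.
Web: 24 × 130, A = 3 120 mm², y = 93 mm, Ī = 4 394 000 mm⁴.
Centroid: ȳ = ΣA·y / ΣA = 52.037 mm.
Transfer each piece to the centroidal x-axis using Ī + A·d² with d = y − 52.037:
  flange: d = -38.037 mm → contributes +5 080 822 mm⁴
  web: d = 40.963 mm → contributes +9 629 249 mm⁴
Total I = 14 710 071 mm⁴.

Ix ≈ 1.471 × 10⁷ mm⁴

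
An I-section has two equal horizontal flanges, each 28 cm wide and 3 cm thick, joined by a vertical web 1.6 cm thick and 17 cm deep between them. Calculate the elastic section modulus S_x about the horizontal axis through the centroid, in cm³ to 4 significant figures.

S_x ≈ 1529 cm³

Split into non-overlapping primitives; take the origin at the lower-left of the bounding box.
Bottom flange: 28 × 3, A = 84 cm², y = 1.5 cm, Ī = 63 cm⁴.
Web: 1.6 × 17, A = 27.2 cm², y = 11.5 cm, Ī = 655.067 cm⁴.
Top flange: 28 × 3, A = 84 cm², y = 21.5 cm, Ī = 63 cm⁴.
By symmetry the centroid is at mid-height, ȳ = 11.5 cm.
Transfer each piece to the horizontal axis through the centroid using Ī + A·d² with d = y − 11.5:
  bottom flange: d = -10 cm → contributes +8 463 cm⁴
  web: d = 0 cm → contributes +655.067 cm⁴
  top flange: d = 10 cm → contributes +8 463 cm⁴
Total I = 17581.1 cm⁴.
Extreme fibre distance c = 11.5 cm; S = I/c = 1528.79 cm³.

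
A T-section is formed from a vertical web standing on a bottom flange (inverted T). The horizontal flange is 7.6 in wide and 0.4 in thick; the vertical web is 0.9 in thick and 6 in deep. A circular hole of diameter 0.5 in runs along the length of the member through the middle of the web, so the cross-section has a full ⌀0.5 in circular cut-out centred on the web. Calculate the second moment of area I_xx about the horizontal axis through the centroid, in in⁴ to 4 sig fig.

Treat the section as a set of non-overlapping primitives; coordinates are from the bounding-box lower-left.
Flange: 7.6 × 0.4, A = 3.04 in², y = 0.2 in, Ī = 0.0405333 in⁴.
Web: 0.9 × 6, A = 5.4 in², y = 3.4 in, Ī = 16.2 in⁴.
Hole (subtracted): ⌀0.5, A = 0.19635 in², y = 3.4 in, Ī = 0.00306796 in⁴.
Centroid: ȳ = ΣA·y / ΣA = 2.21994 in.
Transfer each piece to the horizontal axis through the centroid using Ī + A·d² with d = y − 2.21994:
  flange: d = -2.01994 in → contributes +12.4442 in⁴
  web: d = 1.18006 in → contributes +23.7197 in⁴
  hole: d = 1.18006 in → contributes −0.276493 in⁴
Total I = 35.8874 in⁴.

I_xx ≈ 35.89 in⁴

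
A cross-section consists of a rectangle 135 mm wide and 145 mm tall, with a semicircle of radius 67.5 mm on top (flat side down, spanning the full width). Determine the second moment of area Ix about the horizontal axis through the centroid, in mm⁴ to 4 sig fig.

Break the section into simple shapes (no overlaps), measuring from the bottom-left corner of the bounding box.
Rectangular body: 135 × 145, A = 19 575 mm², y = 72.5 mm, Ī = 34 297 031 mm⁴.
Semicircular cap: semicircle r = 67.5, A = 7156.94 mm², y = 173.648 mm, Ī = 2 278 490 mm⁴.
Centroid: ȳ = ΣA·y / ΣA = 99.5803 mm.
Transfer each piece to the horizontal axis through the centroid using Ī + A·d² with d = y − 99.5803:
  rectangular body: d = -27.0803 mm → contributes +48 652 233 mm⁴
  semicircular cap: d = 74.0676 mm → contributes +41 541 504 mm⁴
Total I = 90 193 737 mm⁴.

Ix ≈ 9.019 × 10⁷ mm⁴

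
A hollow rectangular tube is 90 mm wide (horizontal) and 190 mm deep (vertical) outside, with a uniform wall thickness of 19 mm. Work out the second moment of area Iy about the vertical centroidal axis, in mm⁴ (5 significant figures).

Iy ≈ 9.7615 × 10⁶ mm⁴

Split into non-overlapping primitives; take the origin at the lower-left of the bounding box.
Outer rectangle: 90 × 190, A = 17 100 mm², x = 45 mm, Ī = 11 542 500 mm⁴.
Inner void (subtracted): 52 × 152, A = 7 904 mm², x = 45 mm, Ī = 1 781 035 mm⁴.
By symmetry the centroid is at mid-width, x̄ = 45 mm.
All pieces are centred on the vertical centroidal axis, so I = ΣĪ (holes subtracted) = 9 761 465 mm⁴.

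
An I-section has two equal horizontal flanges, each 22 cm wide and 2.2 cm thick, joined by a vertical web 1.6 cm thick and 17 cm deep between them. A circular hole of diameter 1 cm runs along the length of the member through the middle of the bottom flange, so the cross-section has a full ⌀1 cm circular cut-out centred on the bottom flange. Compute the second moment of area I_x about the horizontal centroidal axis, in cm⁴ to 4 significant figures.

Break the section into simple shapes (no overlaps), measuring from the bottom-left corner of the bounding box.
Bottom flange: 22 × 2.2, A = 48.4 cm², y = 1.1 cm, Ī = 19.5213 cm⁴.
Web: 1.6 × 17, A = 27.2 cm², y = 10.7 cm, Ī = 655.067 cm⁴.
Top flange: 22 × 2.2, A = 48.4 cm², y = 20.3 cm, Ī = 19.5213 cm⁴.
Hole (subtracted): ⌀1, A = 0.785398 cm², y = 1.1 cm, Ī = 0.0490874 cm⁴.
Centroid: ȳ = ΣA·y / ΣA = 10.7612 cm.
Transfer each piece to the horizontal centroidal axis using Ī + A·d² with d = y − 10.7612:
  bottom flange: d = -9.66119 cm → contributes +4537.11 cm⁴
  web: d = -0.0611926 cm → contributes +655.169 cm⁴
  top flange: d = 9.53881 cm → contributes +4423.38 cm⁴
  hole: d = -9.66119 cm → contributes −73.3571 cm⁴
Total I = 9542.3 cm⁴.

I_x ≈ 9542 cm⁴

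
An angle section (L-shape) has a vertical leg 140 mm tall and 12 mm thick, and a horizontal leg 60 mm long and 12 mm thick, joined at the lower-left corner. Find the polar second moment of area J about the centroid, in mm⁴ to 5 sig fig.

Decompose the section into non-overlapping parts with the origin at the bottom-left of its bounding rectangle.
Vertical leg: 12 × 140, A = 1 680 mm², y = 70 mm, Ī = 2 744 000 mm⁴.
Horizontal leg (remainder): 48 × 12, A = 576 mm², y = 6 mm, Ī = 6 912 mm⁴.
Centroid: ȳ = ΣA·y / ΣA = 53.65957 mm.
Transfer each piece to the centroidal x-axis using Ī + A·d² with d = y − 53.65957:
  vertical leg: d = 16.34043 mm → contributes +3 192 576 mm⁴
  horizontal leg (remainder): d = -47.65957 mm → contributes +1 315 259 mm⁴
Total I = 4 507 835 mm⁴.
For the y-axis: x̄ = 13.65957 mm.
Repeating about the centroidal y-axis gives I_y = 516794.6 mm⁴.
Polar second moment: J = I_x + I_y = 5 024 629 mm⁴.

J ≈ 5.0246 × 10⁶ mm⁴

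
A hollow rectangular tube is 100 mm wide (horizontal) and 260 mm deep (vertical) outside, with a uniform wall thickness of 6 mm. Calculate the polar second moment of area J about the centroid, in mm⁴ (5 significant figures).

J ≈ 4.2194 × 10⁷ mm⁴

Split into non-overlapping primitives; take the origin at the lower-left of the bounding box.
Outer rectangle: 100 × 260, A = 26 000 mm², y = 130 mm, Ī = 146 466 667 mm⁴.
Inner void (subtracted): 88 × 248, A = 21 824 mm², y = 130 mm, Ī = 111 855 275 mm⁴.
By symmetry the centroid is at mid-height, ȳ = 130 mm.
All pieces are centred on the centroidal x-axis, so I = ΣĪ (holes subtracted) = 34 611 392 mm⁴.
Repeating about the centroidal y-axis gives I_y = 7 582 912 mm⁴.
Polar second moment: J = I_x + I_y = 42 194 304 mm⁴.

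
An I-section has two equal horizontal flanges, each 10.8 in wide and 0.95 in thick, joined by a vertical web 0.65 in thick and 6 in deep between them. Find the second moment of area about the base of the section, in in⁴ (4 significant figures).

I_base ≈ 642.0 in⁴

Break the section into simple shapes (no overlaps), measuring from the bottom-left corner of the bounding box.
Bottom flange: 10.8 × 0.95, A = 10.26 in², y = 0.475 in, Ī = 0.771638 in⁴.
Web: 0.65 × 6, A = 3.9 in², y = 3.95 in, Ī = 11.7 in⁴.
Top flange: 10.8 × 0.95, A = 10.26 in², y = 7.425 in, Ī = 0.771638 in⁴.
Transfer each piece to a horizontal axis along the bottom face using Ī + A·d² with d = y − 0:
  bottom flange: d = 0.475 in → contributes +3.08655 in⁴
  web: d = 3.95 in → contributes +72.5498 in⁴
  top flange: d = 7.425 in → contributes +566.412 in⁴
Total I = 642.048 in⁴.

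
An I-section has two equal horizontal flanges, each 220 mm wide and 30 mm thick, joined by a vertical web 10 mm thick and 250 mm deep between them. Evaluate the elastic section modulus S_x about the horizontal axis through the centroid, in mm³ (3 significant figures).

S_x ≈ 1.76 × 10⁶ mm³

Treat the section as a set of non-overlapping primitives; coordinates are from the bounding-box lower-left.
Bottom flange: 220 × 30, A = 6 600 mm², y = 15 mm, Ī = 495 000 mm⁴.
Web: 10 × 250, A = 2 500 mm², y = 155 mm, Ī = 13 020 833 mm⁴.
Top flange: 220 × 30, A = 6 600 mm², y = 295 mm, Ī = 495 000 mm⁴.
By symmetry the centroid is at mid-height, ȳ = 155 mm.
Transfer each piece to the horizontal axis through the centroid using Ī + A·d² with d = y − 155:
  bottom flange: d = -140 mm → contributes +129 855 000 mm⁴
  web: d = 0 mm → contributes +13 020 833 mm⁴
  top flange: d = 140 mm → contributes +129 855 000 mm⁴
Total I = 272 730 833 mm⁴.
Extreme fibre distance c = 155 mm; S = I/c = 1 759 554 mm³.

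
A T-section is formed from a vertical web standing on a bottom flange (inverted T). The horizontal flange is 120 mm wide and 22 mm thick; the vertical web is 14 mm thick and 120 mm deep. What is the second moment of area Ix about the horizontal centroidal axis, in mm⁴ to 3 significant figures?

Decompose the section into non-overlapping parts with the origin at the bottom-left of its bounding rectangle.
Flange: 120 × 22, A = 2 640 mm², y = 11 mm, Ī = 106 480 mm⁴.
Web: 14 × 120, A = 1 680 mm², y = 82 mm, Ī = 2 016 000 mm⁴.
Centroid: ȳ = ΣA·y / ΣA = 38.611 mm.
Transfer each piece to the horizontal centroidal axis using Ī + A·d² with d = y − 38.611:
  flange: d = -27.611 mm → contributes +2 119 146 mm⁴
  web: d = 43.389 mm → contributes +5 178 761 mm⁴
Total I = 7 297 907 mm⁴.

Ix ≈ 7.30 × 10⁶ mm⁴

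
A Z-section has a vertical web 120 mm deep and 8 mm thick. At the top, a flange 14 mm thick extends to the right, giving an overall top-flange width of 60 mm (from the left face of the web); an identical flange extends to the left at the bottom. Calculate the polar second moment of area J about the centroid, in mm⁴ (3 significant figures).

Treat the section as a set of non-overlapping primitives; coordinates are from the bounding-box lower-left.
Web: 8 × 120, A = 960 mm², y = 60 mm, Ī = 1 152 000 mm⁴.
Top flange (beyond web): 52 × 14, A = 728 mm², y = 113 mm, Ī = 11 891 mm⁴.
Bottom flange (beyond web): 52 × 14, A = 728 mm², y = 7 mm, Ī = 11 891 mm⁴.
Centroid: ȳ = ΣA·y / ΣA = 60 mm.
Transfer each piece to the centroidal x-axis using Ī + A·d² with d = y − 60:
  web: d = 0 mm → contributes +1 152 000 mm⁴
  top flange (beyond web): d = 53 mm → contributes +2 056 843 mm⁴
  bottom flange (beyond web): d = -53 mm → contributes +2 056 843 mm⁴
Total I = 5 265 685 mm⁴.
For the y-axis: x̄ = 56 mm.
Repeating about the centroidal y-axis gives I_y = 1 643 605 mm⁴.
Polar second moment: J = I_x + I_y = 6 909 291 mm⁴.

J ≈ 6.91 × 10⁶ mm⁴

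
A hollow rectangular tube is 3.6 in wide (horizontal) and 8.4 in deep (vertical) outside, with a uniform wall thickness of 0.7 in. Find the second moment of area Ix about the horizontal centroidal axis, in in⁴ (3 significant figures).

Ix ≈ 115 in⁴

Decompose the section into non-overlapping parts with the origin at the bottom-left of its bounding rectangle.
Outer rectangle: 3.6 × 8.4, A = 30.24 in², y = 4.2 in, Ī = 177.81 in⁴.
Inner void (subtracted): 2.2 × 7, A = 15.4 in², y = 4.2 in, Ī = 62.883 in⁴.
By symmetry the centroid is at mid-height, ȳ = 4.2 in.
All pieces are centred on the horizontal centroidal axis, so I = ΣĪ (holes subtracted) = 114.93 in⁴.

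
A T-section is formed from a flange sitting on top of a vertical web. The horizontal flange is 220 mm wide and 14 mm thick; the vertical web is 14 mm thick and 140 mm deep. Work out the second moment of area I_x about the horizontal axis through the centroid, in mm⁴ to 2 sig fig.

I_x ≈ 1.0 × 10⁷ mm⁴

Split into non-overlapping primitives; take the origin at the lower-left of the bounding box.
Flange: 220 × 14, A = 3 080 mm², y = 147 mm, Ī = 50 307 mm⁴.
Web: 14 × 140, A = 1 960 mm², y = 70 mm, Ī = 3 201 333 mm⁴.
Centroid: ȳ = ΣA·y / ΣA = 117.1 mm.
Transfer each piece to the horizontal axis through the centroid using Ī + A·d² with d = y − 117.1:
  flange: d = 29.94 mm → contributes +2 812 050 mm⁴
  web: d = -47.06 mm → contributes +7 541 215 mm⁴
Total I = 10 353 264 mm⁴.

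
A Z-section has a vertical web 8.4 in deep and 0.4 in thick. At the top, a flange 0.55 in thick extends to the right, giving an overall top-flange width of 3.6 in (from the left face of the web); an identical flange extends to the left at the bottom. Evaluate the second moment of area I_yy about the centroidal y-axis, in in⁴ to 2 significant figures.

I_yy ≈ 14 in⁴

Treat the section as a set of non-overlapping primitives; coordinates are from the bounding-box lower-left.
Web: 0.4 × 8.4, A = 3.36 in², x = 3.4 in, Ī = 0.0448 in⁴.
Top flange (beyond web): 3.2 × 0.55, A = 1.76 in², x = 5.2 in, Ī = 1.502 in⁴.
Bottom flange (beyond web): 3.2 × 0.55, A = 1.76 in², x = 1.6 in, Ī = 1.502 in⁴.
Centroid: x̄ = ΣA·x / ΣA = 3.4 in.
Transfer each piece to the centroidal y-axis using Ī + A·d² with d = x − 3.4:
  web: d = 0 in → contributes +0.0448 in⁴
  top flange (beyond web): d = 1.8 in → contributes +7.204 in⁴
  bottom flange (beyond web): d = -1.8 in → contributes +7.204 in⁴
Total I = 14.45 in⁴.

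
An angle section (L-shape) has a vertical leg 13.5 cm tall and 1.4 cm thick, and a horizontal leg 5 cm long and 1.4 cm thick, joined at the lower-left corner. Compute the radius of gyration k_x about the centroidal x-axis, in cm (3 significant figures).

k_x ≈ 4.26 cm

Break the section into simple shapes (no overlaps), measuring from the bottom-left corner of the bounding box.
Vertical leg: 1.4 × 13.5, A = 18.9 cm², y = 6.75 cm, Ī = 287.04 cm⁴.
Horizontal leg (remainder): 3.6 × 1.4, A = 5.04 cm², y = 0.7 cm, Ī = 0.8232 cm⁴.
Centroid: ȳ = ΣA·y / ΣA = 5.4763 cm.
Transfer each piece to the centroidal x-axis using Ī + A·d² with d = y − 5.4763:
  vertical leg: d = 1.2737 cm → contributes +317.7 cm⁴
  horizontal leg (remainder): d = -4.7763 cm → contributes +115.8 cm⁴
Total I = 433.51 cm⁴.
Radius of gyration: k = √(I/A) = √(433.51 / 23.94) = 4.2554 cm.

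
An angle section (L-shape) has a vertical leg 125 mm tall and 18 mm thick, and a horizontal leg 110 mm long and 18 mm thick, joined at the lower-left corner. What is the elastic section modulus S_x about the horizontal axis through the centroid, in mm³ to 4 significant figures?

Split into non-overlapping primitives; take the origin at the lower-left of the bounding box.
Vertical leg: 18 × 125, A = 2 250 mm², y = 62.5 mm, Ī = 2 929 688 mm⁴.
Horizontal leg (remainder): 92 × 18, A = 1 656 mm², y = 9 mm, Ī = 44 712 mm⁴.
Centroid: ȳ = ΣA·y / ΣA = 39.818 mm.
Transfer each piece to the horizontal axis through the centroid using Ī + A·d² with d = y − 39.818:
  vertical leg: d = 22.682 mm → contributes +4 087 255 mm⁴
  horizontal leg (remainder): d = -30.818 mm → contributes +1 617 494 mm⁴
Total I = 5 704 749 mm⁴.
Extreme fibre distance c = 85.182 mm; S = I/c = 66971.3 mm³.

S_x ≈ 6.697 × 10⁴ mm³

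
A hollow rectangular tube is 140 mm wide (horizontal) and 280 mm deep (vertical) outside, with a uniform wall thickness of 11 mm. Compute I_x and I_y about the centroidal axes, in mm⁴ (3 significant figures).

Split into non-overlapping primitives; take the origin at the lower-left of the bounding box.
Outer rectangle: 140 × 280, A = 39 200 mm², y = 140 mm, Ī = 256 106 667 mm⁴.
Inner void (subtracted): 118 × 258, A = 30 444 mm², y = 140 mm, Ī = 168 872 868 mm⁴.
By symmetry the centroid is at mid-height, ȳ = 140 mm.
All pieces are centred on the centroidal x-axis, so I = ΣĪ (holes subtracted) = 87 233 799 mm⁴.
Repeating about the centroidal y-axis gives I_y = 28 701 479 mm⁴.

I_x ≈ 8.72 × 10⁷ mm⁴, I_y ≈ 2.87 × 10⁷ mm⁴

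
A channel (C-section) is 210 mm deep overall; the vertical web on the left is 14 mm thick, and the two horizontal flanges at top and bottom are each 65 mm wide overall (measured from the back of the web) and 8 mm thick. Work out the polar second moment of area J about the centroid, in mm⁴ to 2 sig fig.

Decompose the section into non-overlapping parts with the origin at the bottom-left of its bounding rectangle.
Web: 14 × 210, A = 2 940 mm², y = 105 mm, Ī = 10 804 500 mm⁴.
Top flange (beyond web): 51 × 8, A = 408 mm², y = 206 mm, Ī = 2 176 mm⁴.
Bottom flange (beyond web): 51 × 8, A = 408 mm², y = 4 mm, Ī = 2 176 mm⁴.
By symmetry the centroid is at mid-height, ȳ = 105 mm.
Transfer each piece to the centroidal x-axis using Ī + A·d² with d = y − 105:
  web: d = 0 mm → contributes +10 804 500 mm⁴
  top flange (beyond web): d = 101 mm → contributes +4 164 184 mm⁴
  bottom flange (beyond web): d = -101 mm → contributes +4 164 184 mm⁴
Total I = 19 132 868 mm⁴.
For the y-axis: x̄ = 14.06 mm.
Repeating about the centroidal y-axis gives I_y = 899 538 mm⁴.
Polar second moment: J = I_x + I_y = 20 032 406 mm⁴.

J ≈ 2.0 × 10⁷ mm⁴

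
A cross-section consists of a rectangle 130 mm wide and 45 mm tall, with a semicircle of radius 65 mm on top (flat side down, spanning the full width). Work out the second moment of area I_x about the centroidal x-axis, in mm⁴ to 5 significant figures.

Break the section into simple shapes (no overlaps), measuring from the bottom-left corner of the bounding box.
Rectangular body: 130 × 45, A = 5 850 mm², y = 22.5 mm, Ī = 987187.5 mm⁴.
Semicircular cap: semicircle r = 65, A = 6636.614 mm², y = 72.58686 mm, Ī = 1 959 230 mm⁴.
Centroid: ȳ = ΣA·y / ΣA = 49.12108 mm.
Transfer each piece to the centroidal x-axis using Ī + A·d² with d = y − 49.12108:
  rectangular body: d = -26.62108 mm → contributes +5 132 977 mm⁴
  semicircular cap: d = 23.46578 mm → contributes +5 613 634 mm⁴
Total I = 10 746 610 mm⁴.

I_x ≈ 1.0747 × 10⁷ mm⁴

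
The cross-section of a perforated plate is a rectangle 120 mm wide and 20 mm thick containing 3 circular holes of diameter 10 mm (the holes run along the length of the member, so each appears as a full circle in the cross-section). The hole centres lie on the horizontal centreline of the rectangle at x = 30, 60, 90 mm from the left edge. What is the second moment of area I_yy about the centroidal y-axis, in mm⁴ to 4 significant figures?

I_yy ≈ 2.737 × 10⁶ mm⁴

Break the section into simple shapes (no overlaps), measuring from the bottom-left corner of the bounding box.
Plate: 120 × 20, A = 2 400 mm², x = 60 mm, Ī = 2 880 000 mm⁴.
Hole 1 (subtracted): ⌀10, A = 78.5398 mm², x = 30 mm, Ī = 490.874 mm⁴.
Hole 2 (subtracted): ⌀10, A = 78.5398 mm², x = 60 mm, Ī = 490.874 mm⁴.
Hole 3 (subtracted): ⌀10, A = 78.5398 mm², x = 90 mm, Ī = 490.874 mm⁴.
By symmetry the centroid is at mid-width, x̄ = 60 mm.
Transfer each piece to the centroidal y-axis using Ī + A·d² with d = x − 60:
  plate: d = 0 mm → contributes +2 880 000 mm⁴
  hole 1: d = -30 mm → contributes −71176.7 mm⁴
  hole 2: d = 0 mm → contributes −490.874 mm⁴
  hole 3: d = 30 mm → contributes −71176.7 mm⁴
Total I = 2 737 156 mm⁴.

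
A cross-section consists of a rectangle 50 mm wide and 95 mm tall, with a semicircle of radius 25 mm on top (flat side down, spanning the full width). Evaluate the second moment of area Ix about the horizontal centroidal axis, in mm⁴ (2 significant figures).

Ix ≈ 6.4 × 10⁶ mm⁴

Decompose the section into non-overlapping parts with the origin at the bottom-left of its bounding rectangle.
Rectangular body: 50 × 95, A = 4 750 mm², y = 47.5 mm, Ī = 3 572 396 mm⁴.
Semicircular cap: semicircle r = 25, A = 981.7 mm², y = 105.6 mm, Ī = 42 874 mm⁴.
Centroid: ȳ = ΣA·y / ΣA = 57.45 mm.
Transfer each piece to the horizontal centroidal axis using Ī + A·d² with d = y − 57.45:
  rectangular body: d = -9.953 mm → contributes +4 042 968 mm⁴
  semicircular cap: d = 48.16 mm → contributes +2 319 646 mm⁴
Total I = 6 362 614 mm⁴.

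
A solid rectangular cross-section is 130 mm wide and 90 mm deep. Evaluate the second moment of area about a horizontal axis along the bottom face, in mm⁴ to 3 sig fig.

The section: 130 × 90, A = 11 700 mm², y = 45 mm, Ī = 7 897 500 mm⁴.
Transfer it to the bottom edge using Ī + A·d² with d = y − 0:
  the section: d = 45 mm → contributes +31 590 000 mm⁴
Total I = 31 590 000 mm⁴.

I_base ≈ 3.16 × 10⁷ mm⁴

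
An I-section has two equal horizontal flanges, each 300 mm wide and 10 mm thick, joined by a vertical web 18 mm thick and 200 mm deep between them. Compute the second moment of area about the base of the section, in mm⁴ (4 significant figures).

Treat the section as a set of non-overlapping primitives; coordinates are from the bounding-box lower-left.
Bottom flange: 300 × 10, A = 3 000 mm², y = 5 mm, Ī = 25 000 mm⁴.
Web: 18 × 200, A = 3 600 mm², y = 110 mm, Ī = 12 000 000 mm⁴.
Top flange: 300 × 10, A = 3 000 mm², y = 215 mm, Ī = 25 000 mm⁴.
Transfer each piece to a horizontal axis along the bottom face using Ī + A·d² with d = y − 0:
  bottom flange: d = 5 mm → contributes +100 000 mm⁴
  web: d = 110 mm → contributes +55 560 000 mm⁴
  top flange: d = 215 mm → contributes +138 700 000 mm⁴
Total I = 194 360 000 mm⁴.

I_base ≈ 1.944 × 10⁸ mm⁴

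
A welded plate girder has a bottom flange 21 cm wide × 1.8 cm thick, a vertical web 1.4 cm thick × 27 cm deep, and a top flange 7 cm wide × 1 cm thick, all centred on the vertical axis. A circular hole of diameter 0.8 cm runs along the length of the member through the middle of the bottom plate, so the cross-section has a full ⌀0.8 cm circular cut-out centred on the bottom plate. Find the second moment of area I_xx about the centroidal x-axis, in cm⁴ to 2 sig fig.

Decompose the section into non-overlapping parts with the origin at the bottom-left of its bounding rectangle.
Bottom plate: 21 × 1.8, A = 37.8 cm², y = 0.9 cm, Ī = 10.21 cm⁴.
Web plate: 1.4 × 27, A = 37.8 cm², y = 15.3 cm, Ī = 2 296 cm⁴.
Top plate: 7 × 1, A = 7 cm², y = 29.3 cm, Ī = 0.5833 cm⁴.
Hole (subtracted): ⌀0.8, A = 0.5027 cm², y = 0.9 cm, Ī = 0.02011 cm⁴.
Centroid: ȳ = ΣA·y / ΣA = 9.952 cm.
Transfer each piece to the centroidal x-axis using Ī + A·d² with d = y − 9.952:
  bottom plate: d = -9.052 cm → contributes +3 107 cm⁴
  web plate: d = 5.348 cm → contributes +3 378 cm⁴
  top plate: d = 19.35 cm → contributes +2 621 cm⁴
  hole: d = -9.052 cm → contributes −41.2 cm⁴
Total I = 9 065 cm⁴.

I_xx ≈ 9100 cm⁴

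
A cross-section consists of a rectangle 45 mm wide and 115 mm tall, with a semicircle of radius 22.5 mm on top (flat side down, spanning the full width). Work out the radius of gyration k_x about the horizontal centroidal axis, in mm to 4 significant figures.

k_x ≈ 38.46 mm

Split into non-overlapping primitives; take the origin at the lower-left of the bounding box.
Rectangular body: 45 × 115, A = 5 175 mm², y = 57.5 mm, Ī = 5 703 281 mm⁴.
Semicircular cap: semicircle r = 22.5, A = 795.216 mm², y = 124.549 mm, Ī = 28129.5 mm⁴.
Centroid: ȳ = ΣA·y / ΣA = 66.4308 mm.
Transfer each piece to the horizontal centroidal axis using Ī + A·d² with d = y − 66.4308:
  rectangular body: d = -8.93077 mm → contributes +6 116 033 mm⁴
  semicircular cap: d = 58.1185 mm → contributes +2 714 179 mm⁴
Total I = 8 830 212 mm⁴.
Radius of gyration: k = √(I/A) = √(8 830 212 / 5970.22) = 38.4583 mm.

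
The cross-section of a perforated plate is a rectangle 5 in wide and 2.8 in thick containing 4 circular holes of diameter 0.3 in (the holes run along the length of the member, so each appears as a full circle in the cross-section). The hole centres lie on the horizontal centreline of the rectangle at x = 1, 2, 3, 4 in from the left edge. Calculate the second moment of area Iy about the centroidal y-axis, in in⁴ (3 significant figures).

Iy ≈ 28.8 in⁴

Break the section into simple shapes (no overlaps), measuring from the bottom-left corner of the bounding box.
Plate: 5 × 2.8, A = 14 in², x = 2.5 in, Ī = 29.167 in⁴.
Hole 1 (subtracted): ⌀0.3, A = 0.070686 in², x = 1 in, Ī = 0.00039761 in⁴.
Hole 2 (subtracted): ⌀0.3, A = 0.070686 in², x = 2 in, Ī = 0.00039761 in⁴.
Hole 3 (subtracted): ⌀0.3, A = 0.070686 in², x = 3 in, Ī = 0.00039761 in⁴.
Hole 4 (subtracted): ⌀0.3, A = 0.070686 in², x = 4 in, Ī = 0.00039761 in⁴.
By symmetry the centroid is at mid-width, x̄ = 2.5 in.
Transfer each piece to the centroidal y-axis using Ī + A·d² with d = x − 2.5:
  plate: d = 0 in → contributes +29.167 in⁴
  hole 1: d = -1.5 in → contributes −0.15944 in⁴
  hole 2: d = -0.5 in → contributes −0.018069 in⁴
  hole 3: d = 0.5 in → contributes −0.018069 in⁴
  hole 4: d = 1.5 in → contributes −0.15944 in⁴
Total I = 28.812 in⁴.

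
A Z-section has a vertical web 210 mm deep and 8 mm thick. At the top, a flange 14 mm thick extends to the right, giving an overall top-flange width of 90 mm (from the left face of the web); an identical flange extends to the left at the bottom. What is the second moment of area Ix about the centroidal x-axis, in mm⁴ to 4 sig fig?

Split into non-overlapping primitives; take the origin at the lower-left of the bounding box.
Web: 8 × 210, A = 1 680 mm², y = 105 mm, Ī = 6 174 000 mm⁴.
Top flange (beyond web): 82 × 14, A = 1 148 mm², y = 203 mm, Ī = 18750.7 mm⁴.
Bottom flange (beyond web): 82 × 14, A = 1 148 mm², y = 7 mm, Ī = 18750.7 mm⁴.
Centroid: ȳ = ΣA·y / ΣA = 105 mm.
Transfer each piece to the centroidal x-axis using Ī + A·d² with d = y − 105:
  web: d = 0 mm → contributes +6 174 000 mm⁴
  top flange (beyond web): d = 98 mm → contributes +11 044 143 mm⁴
  bottom flange (beyond web): d = -98 mm → contributes +11 044 143 mm⁴
Total I = 28 262 285 mm⁴.

Ix ≈ 2.826 × 10⁷ mm⁴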